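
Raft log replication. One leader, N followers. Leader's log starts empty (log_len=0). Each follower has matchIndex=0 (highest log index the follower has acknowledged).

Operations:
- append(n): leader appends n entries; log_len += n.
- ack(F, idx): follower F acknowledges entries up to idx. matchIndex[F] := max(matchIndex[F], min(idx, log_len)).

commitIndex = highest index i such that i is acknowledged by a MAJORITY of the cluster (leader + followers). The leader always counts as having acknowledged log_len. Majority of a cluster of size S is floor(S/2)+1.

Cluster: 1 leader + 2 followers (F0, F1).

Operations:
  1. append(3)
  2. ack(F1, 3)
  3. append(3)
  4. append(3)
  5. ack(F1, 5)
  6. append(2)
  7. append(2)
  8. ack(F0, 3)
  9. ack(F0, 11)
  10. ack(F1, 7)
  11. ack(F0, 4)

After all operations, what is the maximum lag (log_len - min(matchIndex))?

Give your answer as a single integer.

Op 1: append 3 -> log_len=3
Op 2: F1 acks idx 3 -> match: F0=0 F1=3; commitIndex=3
Op 3: append 3 -> log_len=6
Op 4: append 3 -> log_len=9
Op 5: F1 acks idx 5 -> match: F0=0 F1=5; commitIndex=5
Op 6: append 2 -> log_len=11
Op 7: append 2 -> log_len=13
Op 8: F0 acks idx 3 -> match: F0=3 F1=5; commitIndex=5
Op 9: F0 acks idx 11 -> match: F0=11 F1=5; commitIndex=11
Op 10: F1 acks idx 7 -> match: F0=11 F1=7; commitIndex=11
Op 11: F0 acks idx 4 -> match: F0=11 F1=7; commitIndex=11

Answer: 6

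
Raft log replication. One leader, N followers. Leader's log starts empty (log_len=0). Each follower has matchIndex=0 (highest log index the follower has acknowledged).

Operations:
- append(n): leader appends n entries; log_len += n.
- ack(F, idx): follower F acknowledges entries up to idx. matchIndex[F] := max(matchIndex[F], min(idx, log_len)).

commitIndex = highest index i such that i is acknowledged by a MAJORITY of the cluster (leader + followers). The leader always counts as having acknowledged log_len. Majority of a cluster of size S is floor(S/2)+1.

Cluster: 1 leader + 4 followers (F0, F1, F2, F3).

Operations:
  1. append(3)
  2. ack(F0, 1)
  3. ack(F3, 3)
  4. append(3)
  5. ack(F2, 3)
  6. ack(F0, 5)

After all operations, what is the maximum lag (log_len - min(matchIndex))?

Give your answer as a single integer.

Op 1: append 3 -> log_len=3
Op 2: F0 acks idx 1 -> match: F0=1 F1=0 F2=0 F3=0; commitIndex=0
Op 3: F3 acks idx 3 -> match: F0=1 F1=0 F2=0 F3=3; commitIndex=1
Op 4: append 3 -> log_len=6
Op 5: F2 acks idx 3 -> match: F0=1 F1=0 F2=3 F3=3; commitIndex=3
Op 6: F0 acks idx 5 -> match: F0=5 F1=0 F2=3 F3=3; commitIndex=3

Answer: 6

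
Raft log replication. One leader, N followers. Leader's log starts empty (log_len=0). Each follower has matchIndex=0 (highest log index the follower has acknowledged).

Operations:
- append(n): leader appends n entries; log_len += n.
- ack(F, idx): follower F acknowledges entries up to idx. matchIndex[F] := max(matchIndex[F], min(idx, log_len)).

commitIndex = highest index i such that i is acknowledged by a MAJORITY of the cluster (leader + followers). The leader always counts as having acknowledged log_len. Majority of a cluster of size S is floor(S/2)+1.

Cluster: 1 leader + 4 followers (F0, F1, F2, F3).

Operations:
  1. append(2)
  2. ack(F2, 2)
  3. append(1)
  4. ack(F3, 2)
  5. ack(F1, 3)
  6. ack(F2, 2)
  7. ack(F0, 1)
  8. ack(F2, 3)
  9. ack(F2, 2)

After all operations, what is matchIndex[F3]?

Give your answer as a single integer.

Answer: 2

Derivation:
Op 1: append 2 -> log_len=2
Op 2: F2 acks idx 2 -> match: F0=0 F1=0 F2=2 F3=0; commitIndex=0
Op 3: append 1 -> log_len=3
Op 4: F3 acks idx 2 -> match: F0=0 F1=0 F2=2 F3=2; commitIndex=2
Op 5: F1 acks idx 3 -> match: F0=0 F1=3 F2=2 F3=2; commitIndex=2
Op 6: F2 acks idx 2 -> match: F0=0 F1=3 F2=2 F3=2; commitIndex=2
Op 7: F0 acks idx 1 -> match: F0=1 F1=3 F2=2 F3=2; commitIndex=2
Op 8: F2 acks idx 3 -> match: F0=1 F1=3 F2=3 F3=2; commitIndex=3
Op 9: F2 acks idx 2 -> match: F0=1 F1=3 F2=3 F3=2; commitIndex=3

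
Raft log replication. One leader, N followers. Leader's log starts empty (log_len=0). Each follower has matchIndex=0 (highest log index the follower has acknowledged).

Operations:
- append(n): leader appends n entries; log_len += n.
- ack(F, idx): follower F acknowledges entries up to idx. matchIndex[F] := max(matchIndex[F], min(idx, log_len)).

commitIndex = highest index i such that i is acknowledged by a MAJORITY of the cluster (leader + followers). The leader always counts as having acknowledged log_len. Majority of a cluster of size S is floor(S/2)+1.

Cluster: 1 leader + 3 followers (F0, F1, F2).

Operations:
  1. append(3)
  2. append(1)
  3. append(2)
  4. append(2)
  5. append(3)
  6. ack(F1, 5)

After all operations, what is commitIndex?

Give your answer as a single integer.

Op 1: append 3 -> log_len=3
Op 2: append 1 -> log_len=4
Op 3: append 2 -> log_len=6
Op 4: append 2 -> log_len=8
Op 5: append 3 -> log_len=11
Op 6: F1 acks idx 5 -> match: F0=0 F1=5 F2=0; commitIndex=0

Answer: 0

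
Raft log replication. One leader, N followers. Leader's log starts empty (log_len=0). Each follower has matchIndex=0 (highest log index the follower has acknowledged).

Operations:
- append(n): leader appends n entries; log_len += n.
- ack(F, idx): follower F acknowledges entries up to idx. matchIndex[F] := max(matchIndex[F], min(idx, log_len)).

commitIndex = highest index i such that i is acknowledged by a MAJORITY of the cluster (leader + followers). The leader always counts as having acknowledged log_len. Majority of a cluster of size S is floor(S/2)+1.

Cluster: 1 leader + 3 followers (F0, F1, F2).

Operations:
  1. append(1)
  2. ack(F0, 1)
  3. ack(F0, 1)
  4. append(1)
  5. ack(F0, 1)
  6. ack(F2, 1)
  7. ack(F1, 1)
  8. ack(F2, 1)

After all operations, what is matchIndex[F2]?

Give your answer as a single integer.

Answer: 1

Derivation:
Op 1: append 1 -> log_len=1
Op 2: F0 acks idx 1 -> match: F0=1 F1=0 F2=0; commitIndex=0
Op 3: F0 acks idx 1 -> match: F0=1 F1=0 F2=0; commitIndex=0
Op 4: append 1 -> log_len=2
Op 5: F0 acks idx 1 -> match: F0=1 F1=0 F2=0; commitIndex=0
Op 6: F2 acks idx 1 -> match: F0=1 F1=0 F2=1; commitIndex=1
Op 7: F1 acks idx 1 -> match: F0=1 F1=1 F2=1; commitIndex=1
Op 8: F2 acks idx 1 -> match: F0=1 F1=1 F2=1; commitIndex=1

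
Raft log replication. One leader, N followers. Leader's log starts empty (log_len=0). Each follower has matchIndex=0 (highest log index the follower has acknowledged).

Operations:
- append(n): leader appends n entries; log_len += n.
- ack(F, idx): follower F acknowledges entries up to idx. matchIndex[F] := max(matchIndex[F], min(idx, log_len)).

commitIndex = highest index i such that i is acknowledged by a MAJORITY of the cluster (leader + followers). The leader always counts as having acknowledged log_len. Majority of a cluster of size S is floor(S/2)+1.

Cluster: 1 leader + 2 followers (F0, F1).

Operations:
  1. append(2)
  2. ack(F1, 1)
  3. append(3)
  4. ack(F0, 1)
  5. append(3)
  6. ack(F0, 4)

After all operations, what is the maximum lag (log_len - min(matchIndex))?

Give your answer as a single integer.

Op 1: append 2 -> log_len=2
Op 2: F1 acks idx 1 -> match: F0=0 F1=1; commitIndex=1
Op 3: append 3 -> log_len=5
Op 4: F0 acks idx 1 -> match: F0=1 F1=1; commitIndex=1
Op 5: append 3 -> log_len=8
Op 6: F0 acks idx 4 -> match: F0=4 F1=1; commitIndex=4

Answer: 7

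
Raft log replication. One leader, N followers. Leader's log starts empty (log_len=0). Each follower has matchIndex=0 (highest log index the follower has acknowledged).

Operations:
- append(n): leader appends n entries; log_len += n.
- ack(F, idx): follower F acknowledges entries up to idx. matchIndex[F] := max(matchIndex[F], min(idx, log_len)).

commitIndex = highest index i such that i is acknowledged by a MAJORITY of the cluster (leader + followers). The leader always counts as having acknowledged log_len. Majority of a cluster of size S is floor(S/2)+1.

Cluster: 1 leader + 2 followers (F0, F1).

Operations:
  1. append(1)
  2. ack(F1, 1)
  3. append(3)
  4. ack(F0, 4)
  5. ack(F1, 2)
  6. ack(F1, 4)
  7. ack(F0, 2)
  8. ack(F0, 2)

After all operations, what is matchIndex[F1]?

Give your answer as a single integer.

Op 1: append 1 -> log_len=1
Op 2: F1 acks idx 1 -> match: F0=0 F1=1; commitIndex=1
Op 3: append 3 -> log_len=4
Op 4: F0 acks idx 4 -> match: F0=4 F1=1; commitIndex=4
Op 5: F1 acks idx 2 -> match: F0=4 F1=2; commitIndex=4
Op 6: F1 acks idx 4 -> match: F0=4 F1=4; commitIndex=4
Op 7: F0 acks idx 2 -> match: F0=4 F1=4; commitIndex=4
Op 8: F0 acks idx 2 -> match: F0=4 F1=4; commitIndex=4

Answer: 4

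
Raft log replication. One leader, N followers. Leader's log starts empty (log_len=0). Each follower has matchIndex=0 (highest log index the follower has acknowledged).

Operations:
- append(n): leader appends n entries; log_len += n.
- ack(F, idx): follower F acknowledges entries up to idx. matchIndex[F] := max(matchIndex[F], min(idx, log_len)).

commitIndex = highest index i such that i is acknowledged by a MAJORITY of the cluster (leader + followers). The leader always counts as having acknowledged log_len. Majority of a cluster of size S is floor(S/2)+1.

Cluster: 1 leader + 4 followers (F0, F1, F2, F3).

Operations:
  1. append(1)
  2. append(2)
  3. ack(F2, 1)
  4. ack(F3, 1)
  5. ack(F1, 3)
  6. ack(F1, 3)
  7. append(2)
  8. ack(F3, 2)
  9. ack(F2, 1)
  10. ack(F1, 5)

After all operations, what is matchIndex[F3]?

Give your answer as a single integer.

Op 1: append 1 -> log_len=1
Op 2: append 2 -> log_len=3
Op 3: F2 acks idx 1 -> match: F0=0 F1=0 F2=1 F3=0; commitIndex=0
Op 4: F3 acks idx 1 -> match: F0=0 F1=0 F2=1 F3=1; commitIndex=1
Op 5: F1 acks idx 3 -> match: F0=0 F1=3 F2=1 F3=1; commitIndex=1
Op 6: F1 acks idx 3 -> match: F0=0 F1=3 F2=1 F3=1; commitIndex=1
Op 7: append 2 -> log_len=5
Op 8: F3 acks idx 2 -> match: F0=0 F1=3 F2=1 F3=2; commitIndex=2
Op 9: F2 acks idx 1 -> match: F0=0 F1=3 F2=1 F3=2; commitIndex=2
Op 10: F1 acks idx 5 -> match: F0=0 F1=5 F2=1 F3=2; commitIndex=2

Answer: 2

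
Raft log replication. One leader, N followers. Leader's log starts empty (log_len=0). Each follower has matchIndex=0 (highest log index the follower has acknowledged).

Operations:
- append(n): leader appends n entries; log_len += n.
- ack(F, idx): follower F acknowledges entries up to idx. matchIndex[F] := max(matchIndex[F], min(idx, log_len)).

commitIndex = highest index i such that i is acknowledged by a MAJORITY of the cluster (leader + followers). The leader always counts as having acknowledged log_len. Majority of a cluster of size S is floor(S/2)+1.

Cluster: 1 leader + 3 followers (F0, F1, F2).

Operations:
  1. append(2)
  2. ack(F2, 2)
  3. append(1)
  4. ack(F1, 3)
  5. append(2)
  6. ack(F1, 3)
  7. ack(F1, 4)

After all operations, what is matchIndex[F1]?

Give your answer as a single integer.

Op 1: append 2 -> log_len=2
Op 2: F2 acks idx 2 -> match: F0=0 F1=0 F2=2; commitIndex=0
Op 3: append 1 -> log_len=3
Op 4: F1 acks idx 3 -> match: F0=0 F1=3 F2=2; commitIndex=2
Op 5: append 2 -> log_len=5
Op 6: F1 acks idx 3 -> match: F0=0 F1=3 F2=2; commitIndex=2
Op 7: F1 acks idx 4 -> match: F0=0 F1=4 F2=2; commitIndex=2

Answer: 4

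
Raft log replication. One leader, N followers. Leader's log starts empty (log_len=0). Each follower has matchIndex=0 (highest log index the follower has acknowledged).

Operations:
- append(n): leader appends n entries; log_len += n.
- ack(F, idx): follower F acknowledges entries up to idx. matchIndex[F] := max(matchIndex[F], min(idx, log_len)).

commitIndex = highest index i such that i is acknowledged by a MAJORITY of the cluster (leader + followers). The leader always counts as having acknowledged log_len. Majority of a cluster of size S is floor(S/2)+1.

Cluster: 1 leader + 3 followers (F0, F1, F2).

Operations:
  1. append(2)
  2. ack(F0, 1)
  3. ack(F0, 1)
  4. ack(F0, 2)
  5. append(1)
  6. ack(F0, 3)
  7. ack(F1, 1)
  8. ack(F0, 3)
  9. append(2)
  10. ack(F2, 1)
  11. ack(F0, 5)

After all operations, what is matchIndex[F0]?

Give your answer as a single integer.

Answer: 5

Derivation:
Op 1: append 2 -> log_len=2
Op 2: F0 acks idx 1 -> match: F0=1 F1=0 F2=0; commitIndex=0
Op 3: F0 acks idx 1 -> match: F0=1 F1=0 F2=0; commitIndex=0
Op 4: F0 acks idx 2 -> match: F0=2 F1=0 F2=0; commitIndex=0
Op 5: append 1 -> log_len=3
Op 6: F0 acks idx 3 -> match: F0=3 F1=0 F2=0; commitIndex=0
Op 7: F1 acks idx 1 -> match: F0=3 F1=1 F2=0; commitIndex=1
Op 8: F0 acks idx 3 -> match: F0=3 F1=1 F2=0; commitIndex=1
Op 9: append 2 -> log_len=5
Op 10: F2 acks idx 1 -> match: F0=3 F1=1 F2=1; commitIndex=1
Op 11: F0 acks idx 5 -> match: F0=5 F1=1 F2=1; commitIndex=1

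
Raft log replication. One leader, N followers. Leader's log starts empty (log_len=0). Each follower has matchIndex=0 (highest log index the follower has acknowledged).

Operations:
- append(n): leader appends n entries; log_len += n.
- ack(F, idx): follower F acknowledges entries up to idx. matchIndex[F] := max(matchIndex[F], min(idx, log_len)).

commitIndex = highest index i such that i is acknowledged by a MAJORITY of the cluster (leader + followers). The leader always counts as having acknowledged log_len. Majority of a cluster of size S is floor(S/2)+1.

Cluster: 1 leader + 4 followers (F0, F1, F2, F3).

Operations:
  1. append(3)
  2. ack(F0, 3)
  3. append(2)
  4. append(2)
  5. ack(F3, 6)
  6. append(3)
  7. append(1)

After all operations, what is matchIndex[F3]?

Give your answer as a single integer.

Answer: 6

Derivation:
Op 1: append 3 -> log_len=3
Op 2: F0 acks idx 3 -> match: F0=3 F1=0 F2=0 F3=0; commitIndex=0
Op 3: append 2 -> log_len=5
Op 4: append 2 -> log_len=7
Op 5: F3 acks idx 6 -> match: F0=3 F1=0 F2=0 F3=6; commitIndex=3
Op 6: append 3 -> log_len=10
Op 7: append 1 -> log_len=11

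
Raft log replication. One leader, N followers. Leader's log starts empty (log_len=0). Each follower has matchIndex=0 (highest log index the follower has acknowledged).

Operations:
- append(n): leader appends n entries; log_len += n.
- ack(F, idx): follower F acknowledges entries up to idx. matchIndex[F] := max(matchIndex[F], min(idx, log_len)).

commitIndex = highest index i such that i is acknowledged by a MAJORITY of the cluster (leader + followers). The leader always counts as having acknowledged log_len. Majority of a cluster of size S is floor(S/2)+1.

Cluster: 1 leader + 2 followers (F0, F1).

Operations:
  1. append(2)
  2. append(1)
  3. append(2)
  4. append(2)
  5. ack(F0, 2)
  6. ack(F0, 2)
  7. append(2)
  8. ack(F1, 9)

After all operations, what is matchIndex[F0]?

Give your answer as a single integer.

Op 1: append 2 -> log_len=2
Op 2: append 1 -> log_len=3
Op 3: append 2 -> log_len=5
Op 4: append 2 -> log_len=7
Op 5: F0 acks idx 2 -> match: F0=2 F1=0; commitIndex=2
Op 6: F0 acks idx 2 -> match: F0=2 F1=0; commitIndex=2
Op 7: append 2 -> log_len=9
Op 8: F1 acks idx 9 -> match: F0=2 F1=9; commitIndex=9

Answer: 2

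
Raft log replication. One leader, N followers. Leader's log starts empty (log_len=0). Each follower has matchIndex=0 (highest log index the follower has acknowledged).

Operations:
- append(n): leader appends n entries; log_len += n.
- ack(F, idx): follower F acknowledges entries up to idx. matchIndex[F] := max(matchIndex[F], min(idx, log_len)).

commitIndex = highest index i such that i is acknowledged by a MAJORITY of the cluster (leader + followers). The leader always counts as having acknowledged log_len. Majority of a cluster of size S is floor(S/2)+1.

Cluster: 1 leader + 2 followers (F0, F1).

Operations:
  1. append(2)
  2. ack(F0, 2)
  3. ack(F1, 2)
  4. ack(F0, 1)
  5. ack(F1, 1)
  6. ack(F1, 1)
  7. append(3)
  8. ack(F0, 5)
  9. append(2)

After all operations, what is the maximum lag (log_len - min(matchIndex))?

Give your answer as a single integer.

Answer: 5

Derivation:
Op 1: append 2 -> log_len=2
Op 2: F0 acks idx 2 -> match: F0=2 F1=0; commitIndex=2
Op 3: F1 acks idx 2 -> match: F0=2 F1=2; commitIndex=2
Op 4: F0 acks idx 1 -> match: F0=2 F1=2; commitIndex=2
Op 5: F1 acks idx 1 -> match: F0=2 F1=2; commitIndex=2
Op 6: F1 acks idx 1 -> match: F0=2 F1=2; commitIndex=2
Op 7: append 3 -> log_len=5
Op 8: F0 acks idx 5 -> match: F0=5 F1=2; commitIndex=5
Op 9: append 2 -> log_len=7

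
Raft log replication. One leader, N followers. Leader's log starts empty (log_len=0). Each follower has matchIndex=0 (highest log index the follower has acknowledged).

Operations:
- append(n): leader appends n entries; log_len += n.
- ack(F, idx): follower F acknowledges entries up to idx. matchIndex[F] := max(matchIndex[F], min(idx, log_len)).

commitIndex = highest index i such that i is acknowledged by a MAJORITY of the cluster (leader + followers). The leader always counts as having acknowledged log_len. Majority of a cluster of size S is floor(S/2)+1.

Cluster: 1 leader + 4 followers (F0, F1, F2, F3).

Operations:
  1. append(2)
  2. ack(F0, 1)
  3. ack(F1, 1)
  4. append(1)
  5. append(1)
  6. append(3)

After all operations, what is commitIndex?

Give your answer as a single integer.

Answer: 1

Derivation:
Op 1: append 2 -> log_len=2
Op 2: F0 acks idx 1 -> match: F0=1 F1=0 F2=0 F3=0; commitIndex=0
Op 3: F1 acks idx 1 -> match: F0=1 F1=1 F2=0 F3=0; commitIndex=1
Op 4: append 1 -> log_len=3
Op 5: append 1 -> log_len=4
Op 6: append 3 -> log_len=7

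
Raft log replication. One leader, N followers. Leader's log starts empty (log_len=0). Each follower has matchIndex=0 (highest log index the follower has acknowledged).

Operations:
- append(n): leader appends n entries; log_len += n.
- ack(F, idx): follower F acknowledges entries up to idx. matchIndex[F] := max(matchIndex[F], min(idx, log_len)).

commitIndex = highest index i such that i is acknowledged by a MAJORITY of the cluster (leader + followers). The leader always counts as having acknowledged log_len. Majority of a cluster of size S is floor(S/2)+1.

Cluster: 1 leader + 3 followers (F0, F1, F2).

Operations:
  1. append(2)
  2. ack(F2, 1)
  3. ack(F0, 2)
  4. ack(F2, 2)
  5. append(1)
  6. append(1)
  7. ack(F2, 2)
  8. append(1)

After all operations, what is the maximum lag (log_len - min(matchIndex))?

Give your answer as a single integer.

Answer: 5

Derivation:
Op 1: append 2 -> log_len=2
Op 2: F2 acks idx 1 -> match: F0=0 F1=0 F2=1; commitIndex=0
Op 3: F0 acks idx 2 -> match: F0=2 F1=0 F2=1; commitIndex=1
Op 4: F2 acks idx 2 -> match: F0=2 F1=0 F2=2; commitIndex=2
Op 5: append 1 -> log_len=3
Op 6: append 1 -> log_len=4
Op 7: F2 acks idx 2 -> match: F0=2 F1=0 F2=2; commitIndex=2
Op 8: append 1 -> log_len=5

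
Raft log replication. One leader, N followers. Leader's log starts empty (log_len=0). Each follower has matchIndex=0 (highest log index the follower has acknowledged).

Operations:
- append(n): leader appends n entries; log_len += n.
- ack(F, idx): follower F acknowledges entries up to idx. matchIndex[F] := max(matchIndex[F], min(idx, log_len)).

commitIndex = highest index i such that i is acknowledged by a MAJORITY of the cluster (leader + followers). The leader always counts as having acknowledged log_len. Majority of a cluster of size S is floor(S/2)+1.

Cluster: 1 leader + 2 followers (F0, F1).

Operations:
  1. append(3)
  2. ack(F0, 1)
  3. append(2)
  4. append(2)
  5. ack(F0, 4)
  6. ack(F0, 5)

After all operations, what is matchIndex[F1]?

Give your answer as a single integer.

Answer: 0

Derivation:
Op 1: append 3 -> log_len=3
Op 2: F0 acks idx 1 -> match: F0=1 F1=0; commitIndex=1
Op 3: append 2 -> log_len=5
Op 4: append 2 -> log_len=7
Op 5: F0 acks idx 4 -> match: F0=4 F1=0; commitIndex=4
Op 6: F0 acks idx 5 -> match: F0=5 F1=0; commitIndex=5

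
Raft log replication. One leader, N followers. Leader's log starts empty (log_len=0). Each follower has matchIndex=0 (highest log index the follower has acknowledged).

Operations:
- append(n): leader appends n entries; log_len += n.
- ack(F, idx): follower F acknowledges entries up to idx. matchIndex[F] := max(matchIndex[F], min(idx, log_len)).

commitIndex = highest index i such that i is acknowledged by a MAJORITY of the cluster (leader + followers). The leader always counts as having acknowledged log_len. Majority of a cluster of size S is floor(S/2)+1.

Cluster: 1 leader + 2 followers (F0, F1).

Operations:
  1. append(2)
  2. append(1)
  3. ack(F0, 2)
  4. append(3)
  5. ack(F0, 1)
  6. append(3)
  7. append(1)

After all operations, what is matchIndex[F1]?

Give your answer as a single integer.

Op 1: append 2 -> log_len=2
Op 2: append 1 -> log_len=3
Op 3: F0 acks idx 2 -> match: F0=2 F1=0; commitIndex=2
Op 4: append 3 -> log_len=6
Op 5: F0 acks idx 1 -> match: F0=2 F1=0; commitIndex=2
Op 6: append 3 -> log_len=9
Op 7: append 1 -> log_len=10

Answer: 0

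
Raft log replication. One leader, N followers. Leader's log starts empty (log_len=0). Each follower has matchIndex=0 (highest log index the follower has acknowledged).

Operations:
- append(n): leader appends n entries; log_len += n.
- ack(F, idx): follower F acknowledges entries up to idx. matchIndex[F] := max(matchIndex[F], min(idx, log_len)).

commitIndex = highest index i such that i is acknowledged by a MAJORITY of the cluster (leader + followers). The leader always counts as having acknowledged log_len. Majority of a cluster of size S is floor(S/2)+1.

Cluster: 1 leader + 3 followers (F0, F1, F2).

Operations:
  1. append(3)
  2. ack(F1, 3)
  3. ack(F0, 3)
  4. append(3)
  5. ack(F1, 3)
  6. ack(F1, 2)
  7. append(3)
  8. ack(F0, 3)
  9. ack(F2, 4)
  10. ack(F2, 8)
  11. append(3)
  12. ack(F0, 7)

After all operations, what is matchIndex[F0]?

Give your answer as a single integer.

Op 1: append 3 -> log_len=3
Op 2: F1 acks idx 3 -> match: F0=0 F1=3 F2=0; commitIndex=0
Op 3: F0 acks idx 3 -> match: F0=3 F1=3 F2=0; commitIndex=3
Op 4: append 3 -> log_len=6
Op 5: F1 acks idx 3 -> match: F0=3 F1=3 F2=0; commitIndex=3
Op 6: F1 acks idx 2 -> match: F0=3 F1=3 F2=0; commitIndex=3
Op 7: append 3 -> log_len=9
Op 8: F0 acks idx 3 -> match: F0=3 F1=3 F2=0; commitIndex=3
Op 9: F2 acks idx 4 -> match: F0=3 F1=3 F2=4; commitIndex=3
Op 10: F2 acks idx 8 -> match: F0=3 F1=3 F2=8; commitIndex=3
Op 11: append 3 -> log_len=12
Op 12: F0 acks idx 7 -> match: F0=7 F1=3 F2=8; commitIndex=7

Answer: 7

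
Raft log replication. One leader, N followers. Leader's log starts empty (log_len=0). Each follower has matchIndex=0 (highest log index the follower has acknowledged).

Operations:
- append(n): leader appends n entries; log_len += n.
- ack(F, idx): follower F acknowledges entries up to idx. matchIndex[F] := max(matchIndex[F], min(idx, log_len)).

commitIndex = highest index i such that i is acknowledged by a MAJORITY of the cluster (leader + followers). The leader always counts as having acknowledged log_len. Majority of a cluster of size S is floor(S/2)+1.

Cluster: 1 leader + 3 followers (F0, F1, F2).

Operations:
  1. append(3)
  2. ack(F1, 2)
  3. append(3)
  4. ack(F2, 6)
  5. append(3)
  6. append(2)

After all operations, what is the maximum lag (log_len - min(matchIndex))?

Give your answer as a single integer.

Answer: 11

Derivation:
Op 1: append 3 -> log_len=3
Op 2: F1 acks idx 2 -> match: F0=0 F1=2 F2=0; commitIndex=0
Op 3: append 3 -> log_len=6
Op 4: F2 acks idx 6 -> match: F0=0 F1=2 F2=6; commitIndex=2
Op 5: append 3 -> log_len=9
Op 6: append 2 -> log_len=11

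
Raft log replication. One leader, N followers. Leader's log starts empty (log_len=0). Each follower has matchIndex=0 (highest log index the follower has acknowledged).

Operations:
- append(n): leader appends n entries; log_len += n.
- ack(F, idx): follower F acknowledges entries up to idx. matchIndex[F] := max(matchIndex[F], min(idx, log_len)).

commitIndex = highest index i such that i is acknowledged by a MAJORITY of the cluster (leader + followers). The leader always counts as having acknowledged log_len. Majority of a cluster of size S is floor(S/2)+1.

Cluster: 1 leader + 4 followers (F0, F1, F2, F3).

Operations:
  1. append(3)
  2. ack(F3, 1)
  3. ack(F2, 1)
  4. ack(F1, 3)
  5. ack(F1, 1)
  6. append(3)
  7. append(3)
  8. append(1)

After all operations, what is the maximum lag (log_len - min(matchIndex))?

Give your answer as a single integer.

Op 1: append 3 -> log_len=3
Op 2: F3 acks idx 1 -> match: F0=0 F1=0 F2=0 F3=1; commitIndex=0
Op 3: F2 acks idx 1 -> match: F0=0 F1=0 F2=1 F3=1; commitIndex=1
Op 4: F1 acks idx 3 -> match: F0=0 F1=3 F2=1 F3=1; commitIndex=1
Op 5: F1 acks idx 1 -> match: F0=0 F1=3 F2=1 F3=1; commitIndex=1
Op 6: append 3 -> log_len=6
Op 7: append 3 -> log_len=9
Op 8: append 1 -> log_len=10

Answer: 10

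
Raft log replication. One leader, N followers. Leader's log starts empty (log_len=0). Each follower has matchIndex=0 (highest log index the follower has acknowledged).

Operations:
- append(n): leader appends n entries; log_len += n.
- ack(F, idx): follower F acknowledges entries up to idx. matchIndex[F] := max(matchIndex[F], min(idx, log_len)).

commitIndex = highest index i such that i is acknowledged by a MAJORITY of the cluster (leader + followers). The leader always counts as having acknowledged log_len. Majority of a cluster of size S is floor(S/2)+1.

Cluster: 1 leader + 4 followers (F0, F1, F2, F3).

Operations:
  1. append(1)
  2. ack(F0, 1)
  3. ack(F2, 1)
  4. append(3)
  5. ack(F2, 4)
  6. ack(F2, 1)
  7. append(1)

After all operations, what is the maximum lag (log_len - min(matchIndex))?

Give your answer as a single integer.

Answer: 5

Derivation:
Op 1: append 1 -> log_len=1
Op 2: F0 acks idx 1 -> match: F0=1 F1=0 F2=0 F3=0; commitIndex=0
Op 3: F2 acks idx 1 -> match: F0=1 F1=0 F2=1 F3=0; commitIndex=1
Op 4: append 3 -> log_len=4
Op 5: F2 acks idx 4 -> match: F0=1 F1=0 F2=4 F3=0; commitIndex=1
Op 6: F2 acks idx 1 -> match: F0=1 F1=0 F2=4 F3=0; commitIndex=1
Op 7: append 1 -> log_len=5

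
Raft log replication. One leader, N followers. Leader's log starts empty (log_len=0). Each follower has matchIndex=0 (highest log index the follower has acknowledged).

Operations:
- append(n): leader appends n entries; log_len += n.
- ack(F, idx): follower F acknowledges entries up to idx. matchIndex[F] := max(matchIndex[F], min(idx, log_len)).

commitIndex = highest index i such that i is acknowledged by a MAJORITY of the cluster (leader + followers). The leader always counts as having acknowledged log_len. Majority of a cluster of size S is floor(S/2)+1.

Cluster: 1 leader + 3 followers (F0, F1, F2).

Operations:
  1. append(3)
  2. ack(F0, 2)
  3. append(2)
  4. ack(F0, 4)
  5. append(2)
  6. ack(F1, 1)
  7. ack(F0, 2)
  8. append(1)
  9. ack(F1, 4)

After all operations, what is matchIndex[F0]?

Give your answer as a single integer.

Op 1: append 3 -> log_len=3
Op 2: F0 acks idx 2 -> match: F0=2 F1=0 F2=0; commitIndex=0
Op 3: append 2 -> log_len=5
Op 4: F0 acks idx 4 -> match: F0=4 F1=0 F2=0; commitIndex=0
Op 5: append 2 -> log_len=7
Op 6: F1 acks idx 1 -> match: F0=4 F1=1 F2=0; commitIndex=1
Op 7: F0 acks idx 2 -> match: F0=4 F1=1 F2=0; commitIndex=1
Op 8: append 1 -> log_len=8
Op 9: F1 acks idx 4 -> match: F0=4 F1=4 F2=0; commitIndex=4

Answer: 4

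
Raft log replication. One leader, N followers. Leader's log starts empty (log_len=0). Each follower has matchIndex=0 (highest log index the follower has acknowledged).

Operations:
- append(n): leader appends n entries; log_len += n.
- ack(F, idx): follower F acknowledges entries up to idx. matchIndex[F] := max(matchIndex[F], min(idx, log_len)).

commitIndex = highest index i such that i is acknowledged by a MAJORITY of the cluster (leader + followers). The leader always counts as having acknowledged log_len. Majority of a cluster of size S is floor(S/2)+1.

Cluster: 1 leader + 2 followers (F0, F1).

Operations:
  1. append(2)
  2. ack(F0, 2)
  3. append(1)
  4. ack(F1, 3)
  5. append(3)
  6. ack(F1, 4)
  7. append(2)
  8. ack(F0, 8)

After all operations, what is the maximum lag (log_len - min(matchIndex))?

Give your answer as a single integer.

Op 1: append 2 -> log_len=2
Op 2: F0 acks idx 2 -> match: F0=2 F1=0; commitIndex=2
Op 3: append 1 -> log_len=3
Op 4: F1 acks idx 3 -> match: F0=2 F1=3; commitIndex=3
Op 5: append 3 -> log_len=6
Op 6: F1 acks idx 4 -> match: F0=2 F1=4; commitIndex=4
Op 7: append 2 -> log_len=8
Op 8: F0 acks idx 8 -> match: F0=8 F1=4; commitIndex=8

Answer: 4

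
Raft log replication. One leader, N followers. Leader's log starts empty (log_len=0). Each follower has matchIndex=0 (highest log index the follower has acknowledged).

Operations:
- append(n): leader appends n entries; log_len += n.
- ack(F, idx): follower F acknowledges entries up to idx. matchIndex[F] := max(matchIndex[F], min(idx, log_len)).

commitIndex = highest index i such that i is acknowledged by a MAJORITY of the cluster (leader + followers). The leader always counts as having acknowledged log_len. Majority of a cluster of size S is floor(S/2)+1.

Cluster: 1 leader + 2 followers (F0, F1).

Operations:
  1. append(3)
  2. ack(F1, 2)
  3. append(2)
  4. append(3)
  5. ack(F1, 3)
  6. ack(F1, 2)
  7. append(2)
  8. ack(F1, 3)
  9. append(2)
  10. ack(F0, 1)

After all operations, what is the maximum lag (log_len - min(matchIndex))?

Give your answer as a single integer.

Op 1: append 3 -> log_len=3
Op 2: F1 acks idx 2 -> match: F0=0 F1=2; commitIndex=2
Op 3: append 2 -> log_len=5
Op 4: append 3 -> log_len=8
Op 5: F1 acks idx 3 -> match: F0=0 F1=3; commitIndex=3
Op 6: F1 acks idx 2 -> match: F0=0 F1=3; commitIndex=3
Op 7: append 2 -> log_len=10
Op 8: F1 acks idx 3 -> match: F0=0 F1=3; commitIndex=3
Op 9: append 2 -> log_len=12
Op 10: F0 acks idx 1 -> match: F0=1 F1=3; commitIndex=3

Answer: 11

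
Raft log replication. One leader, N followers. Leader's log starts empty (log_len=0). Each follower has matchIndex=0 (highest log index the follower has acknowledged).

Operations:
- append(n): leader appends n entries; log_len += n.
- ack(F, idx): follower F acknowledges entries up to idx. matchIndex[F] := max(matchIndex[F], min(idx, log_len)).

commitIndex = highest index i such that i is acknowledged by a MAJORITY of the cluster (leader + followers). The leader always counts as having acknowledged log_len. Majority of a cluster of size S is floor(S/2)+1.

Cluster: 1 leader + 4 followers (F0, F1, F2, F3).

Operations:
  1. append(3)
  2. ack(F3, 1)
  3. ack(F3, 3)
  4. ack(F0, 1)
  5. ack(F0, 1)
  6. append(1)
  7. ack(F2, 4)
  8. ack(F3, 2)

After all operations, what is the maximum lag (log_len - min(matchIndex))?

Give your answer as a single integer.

Op 1: append 3 -> log_len=3
Op 2: F3 acks idx 1 -> match: F0=0 F1=0 F2=0 F3=1; commitIndex=0
Op 3: F3 acks idx 3 -> match: F0=0 F1=0 F2=0 F3=3; commitIndex=0
Op 4: F0 acks idx 1 -> match: F0=1 F1=0 F2=0 F3=3; commitIndex=1
Op 5: F0 acks idx 1 -> match: F0=1 F1=0 F2=0 F3=3; commitIndex=1
Op 6: append 1 -> log_len=4
Op 7: F2 acks idx 4 -> match: F0=1 F1=0 F2=4 F3=3; commitIndex=3
Op 8: F3 acks idx 2 -> match: F0=1 F1=0 F2=4 F3=3; commitIndex=3

Answer: 4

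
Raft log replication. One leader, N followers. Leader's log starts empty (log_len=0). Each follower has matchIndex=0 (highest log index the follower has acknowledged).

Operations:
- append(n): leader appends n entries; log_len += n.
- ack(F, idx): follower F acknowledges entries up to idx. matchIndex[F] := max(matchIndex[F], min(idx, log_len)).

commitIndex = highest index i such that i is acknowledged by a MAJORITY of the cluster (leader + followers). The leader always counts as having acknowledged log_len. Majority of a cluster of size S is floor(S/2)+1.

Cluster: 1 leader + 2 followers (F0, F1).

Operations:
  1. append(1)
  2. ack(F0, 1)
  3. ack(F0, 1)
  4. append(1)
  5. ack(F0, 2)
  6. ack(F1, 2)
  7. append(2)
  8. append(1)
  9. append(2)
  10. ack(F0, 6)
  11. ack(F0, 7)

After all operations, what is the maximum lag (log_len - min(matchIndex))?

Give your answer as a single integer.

Answer: 5

Derivation:
Op 1: append 1 -> log_len=1
Op 2: F0 acks idx 1 -> match: F0=1 F1=0; commitIndex=1
Op 3: F0 acks idx 1 -> match: F0=1 F1=0; commitIndex=1
Op 4: append 1 -> log_len=2
Op 5: F0 acks idx 2 -> match: F0=2 F1=0; commitIndex=2
Op 6: F1 acks idx 2 -> match: F0=2 F1=2; commitIndex=2
Op 7: append 2 -> log_len=4
Op 8: append 1 -> log_len=5
Op 9: append 2 -> log_len=7
Op 10: F0 acks idx 6 -> match: F0=6 F1=2; commitIndex=6
Op 11: F0 acks idx 7 -> match: F0=7 F1=2; commitIndex=7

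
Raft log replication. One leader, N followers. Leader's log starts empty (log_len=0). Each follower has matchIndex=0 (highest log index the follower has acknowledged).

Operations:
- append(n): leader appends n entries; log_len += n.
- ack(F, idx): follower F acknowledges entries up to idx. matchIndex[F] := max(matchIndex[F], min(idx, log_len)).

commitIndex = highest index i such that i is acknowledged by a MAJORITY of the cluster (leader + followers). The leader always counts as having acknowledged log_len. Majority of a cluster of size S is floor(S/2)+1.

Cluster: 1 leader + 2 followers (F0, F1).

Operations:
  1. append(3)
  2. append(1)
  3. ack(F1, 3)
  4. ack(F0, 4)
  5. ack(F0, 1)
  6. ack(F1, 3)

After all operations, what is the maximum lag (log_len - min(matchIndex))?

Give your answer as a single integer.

Op 1: append 3 -> log_len=3
Op 2: append 1 -> log_len=4
Op 3: F1 acks idx 3 -> match: F0=0 F1=3; commitIndex=3
Op 4: F0 acks idx 4 -> match: F0=4 F1=3; commitIndex=4
Op 5: F0 acks idx 1 -> match: F0=4 F1=3; commitIndex=4
Op 6: F1 acks idx 3 -> match: F0=4 F1=3; commitIndex=4

Answer: 1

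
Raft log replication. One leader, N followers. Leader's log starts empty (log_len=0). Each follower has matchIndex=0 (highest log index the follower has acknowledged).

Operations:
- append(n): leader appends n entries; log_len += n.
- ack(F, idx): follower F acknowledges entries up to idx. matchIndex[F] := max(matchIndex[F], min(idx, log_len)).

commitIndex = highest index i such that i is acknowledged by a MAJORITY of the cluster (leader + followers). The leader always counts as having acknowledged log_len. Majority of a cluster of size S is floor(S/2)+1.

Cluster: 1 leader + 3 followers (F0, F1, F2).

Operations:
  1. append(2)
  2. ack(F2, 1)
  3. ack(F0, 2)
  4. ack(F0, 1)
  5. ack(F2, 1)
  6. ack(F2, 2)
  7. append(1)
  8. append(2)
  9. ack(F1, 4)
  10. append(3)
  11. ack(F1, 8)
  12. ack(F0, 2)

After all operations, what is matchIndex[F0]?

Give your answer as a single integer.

Op 1: append 2 -> log_len=2
Op 2: F2 acks idx 1 -> match: F0=0 F1=0 F2=1; commitIndex=0
Op 3: F0 acks idx 2 -> match: F0=2 F1=0 F2=1; commitIndex=1
Op 4: F0 acks idx 1 -> match: F0=2 F1=0 F2=1; commitIndex=1
Op 5: F2 acks idx 1 -> match: F0=2 F1=0 F2=1; commitIndex=1
Op 6: F2 acks idx 2 -> match: F0=2 F1=0 F2=2; commitIndex=2
Op 7: append 1 -> log_len=3
Op 8: append 2 -> log_len=5
Op 9: F1 acks idx 4 -> match: F0=2 F1=4 F2=2; commitIndex=2
Op 10: append 3 -> log_len=8
Op 11: F1 acks idx 8 -> match: F0=2 F1=8 F2=2; commitIndex=2
Op 12: F0 acks idx 2 -> match: F0=2 F1=8 F2=2; commitIndex=2

Answer: 2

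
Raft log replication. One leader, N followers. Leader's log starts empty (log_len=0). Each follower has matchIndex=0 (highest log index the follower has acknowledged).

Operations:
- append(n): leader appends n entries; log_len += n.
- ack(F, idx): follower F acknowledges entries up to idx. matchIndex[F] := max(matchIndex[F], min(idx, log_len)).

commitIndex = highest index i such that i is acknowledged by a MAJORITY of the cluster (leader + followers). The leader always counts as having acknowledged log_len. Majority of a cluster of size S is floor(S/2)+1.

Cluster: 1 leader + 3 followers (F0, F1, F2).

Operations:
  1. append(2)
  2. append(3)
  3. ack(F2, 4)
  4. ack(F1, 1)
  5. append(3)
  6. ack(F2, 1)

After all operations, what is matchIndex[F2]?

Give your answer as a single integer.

Answer: 4

Derivation:
Op 1: append 2 -> log_len=2
Op 2: append 3 -> log_len=5
Op 3: F2 acks idx 4 -> match: F0=0 F1=0 F2=4; commitIndex=0
Op 4: F1 acks idx 1 -> match: F0=0 F1=1 F2=4; commitIndex=1
Op 5: append 3 -> log_len=8
Op 6: F2 acks idx 1 -> match: F0=0 F1=1 F2=4; commitIndex=1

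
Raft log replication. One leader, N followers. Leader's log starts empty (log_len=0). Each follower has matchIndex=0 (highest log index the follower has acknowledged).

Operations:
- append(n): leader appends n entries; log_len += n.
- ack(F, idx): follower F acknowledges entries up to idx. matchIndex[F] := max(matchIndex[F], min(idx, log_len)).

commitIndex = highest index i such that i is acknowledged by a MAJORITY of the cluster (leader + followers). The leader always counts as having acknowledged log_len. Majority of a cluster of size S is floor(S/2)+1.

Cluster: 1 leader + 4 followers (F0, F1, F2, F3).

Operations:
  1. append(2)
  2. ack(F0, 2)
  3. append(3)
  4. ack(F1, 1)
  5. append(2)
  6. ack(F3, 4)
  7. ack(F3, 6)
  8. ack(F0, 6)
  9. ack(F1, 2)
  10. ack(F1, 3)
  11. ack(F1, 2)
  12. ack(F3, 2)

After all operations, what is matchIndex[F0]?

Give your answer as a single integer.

Op 1: append 2 -> log_len=2
Op 2: F0 acks idx 2 -> match: F0=2 F1=0 F2=0 F3=0; commitIndex=0
Op 3: append 3 -> log_len=5
Op 4: F1 acks idx 1 -> match: F0=2 F1=1 F2=0 F3=0; commitIndex=1
Op 5: append 2 -> log_len=7
Op 6: F3 acks idx 4 -> match: F0=2 F1=1 F2=0 F3=4; commitIndex=2
Op 7: F3 acks idx 6 -> match: F0=2 F1=1 F2=0 F3=6; commitIndex=2
Op 8: F0 acks idx 6 -> match: F0=6 F1=1 F2=0 F3=6; commitIndex=6
Op 9: F1 acks idx 2 -> match: F0=6 F1=2 F2=0 F3=6; commitIndex=6
Op 10: F1 acks idx 3 -> match: F0=6 F1=3 F2=0 F3=6; commitIndex=6
Op 11: F1 acks idx 2 -> match: F0=6 F1=3 F2=0 F3=6; commitIndex=6
Op 12: F3 acks idx 2 -> match: F0=6 F1=3 F2=0 F3=6; commitIndex=6

Answer: 6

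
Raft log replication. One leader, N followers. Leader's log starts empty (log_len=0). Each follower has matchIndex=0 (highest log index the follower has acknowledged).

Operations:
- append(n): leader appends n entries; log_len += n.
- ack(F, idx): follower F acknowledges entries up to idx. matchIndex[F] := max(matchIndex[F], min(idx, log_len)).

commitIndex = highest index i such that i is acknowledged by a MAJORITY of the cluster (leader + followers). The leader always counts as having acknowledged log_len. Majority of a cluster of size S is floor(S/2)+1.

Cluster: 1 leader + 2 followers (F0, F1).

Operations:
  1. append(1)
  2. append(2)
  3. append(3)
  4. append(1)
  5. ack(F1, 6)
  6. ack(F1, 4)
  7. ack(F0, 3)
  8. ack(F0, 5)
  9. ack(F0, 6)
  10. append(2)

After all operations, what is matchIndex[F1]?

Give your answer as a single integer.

Op 1: append 1 -> log_len=1
Op 2: append 2 -> log_len=3
Op 3: append 3 -> log_len=6
Op 4: append 1 -> log_len=7
Op 5: F1 acks idx 6 -> match: F0=0 F1=6; commitIndex=6
Op 6: F1 acks idx 4 -> match: F0=0 F1=6; commitIndex=6
Op 7: F0 acks idx 3 -> match: F0=3 F1=6; commitIndex=6
Op 8: F0 acks idx 5 -> match: F0=5 F1=6; commitIndex=6
Op 9: F0 acks idx 6 -> match: F0=6 F1=6; commitIndex=6
Op 10: append 2 -> log_len=9

Answer: 6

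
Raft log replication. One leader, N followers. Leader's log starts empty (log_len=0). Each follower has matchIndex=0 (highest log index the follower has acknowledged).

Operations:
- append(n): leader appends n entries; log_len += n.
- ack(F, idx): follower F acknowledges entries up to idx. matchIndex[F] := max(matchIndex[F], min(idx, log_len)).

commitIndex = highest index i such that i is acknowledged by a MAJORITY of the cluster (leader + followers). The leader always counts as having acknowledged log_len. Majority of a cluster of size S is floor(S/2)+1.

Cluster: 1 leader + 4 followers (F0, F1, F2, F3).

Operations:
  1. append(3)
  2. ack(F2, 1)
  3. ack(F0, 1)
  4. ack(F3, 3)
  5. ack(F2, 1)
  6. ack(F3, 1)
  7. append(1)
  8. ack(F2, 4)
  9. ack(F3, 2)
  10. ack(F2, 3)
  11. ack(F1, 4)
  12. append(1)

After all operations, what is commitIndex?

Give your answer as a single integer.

Op 1: append 3 -> log_len=3
Op 2: F2 acks idx 1 -> match: F0=0 F1=0 F2=1 F3=0; commitIndex=0
Op 3: F0 acks idx 1 -> match: F0=1 F1=0 F2=1 F3=0; commitIndex=1
Op 4: F3 acks idx 3 -> match: F0=1 F1=0 F2=1 F3=3; commitIndex=1
Op 5: F2 acks idx 1 -> match: F0=1 F1=0 F2=1 F3=3; commitIndex=1
Op 6: F3 acks idx 1 -> match: F0=1 F1=0 F2=1 F3=3; commitIndex=1
Op 7: append 1 -> log_len=4
Op 8: F2 acks idx 4 -> match: F0=1 F1=0 F2=4 F3=3; commitIndex=3
Op 9: F3 acks idx 2 -> match: F0=1 F1=0 F2=4 F3=3; commitIndex=3
Op 10: F2 acks idx 3 -> match: F0=1 F1=0 F2=4 F3=3; commitIndex=3
Op 11: F1 acks idx 4 -> match: F0=1 F1=4 F2=4 F3=3; commitIndex=4
Op 12: append 1 -> log_len=5

Answer: 4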